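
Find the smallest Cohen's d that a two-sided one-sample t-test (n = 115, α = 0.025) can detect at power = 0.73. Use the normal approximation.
d ≈ 0.27

Minimum detectable effect (one-sample t-test, normal approximation):
d = (z_{α/2} + z_β) / √n
d = (2.241 + 0.613) / √115
d = 2.854 / 10.724
d ≈ 0.27

By Cohen's convention (0.2 small / 0.5 medium / 0.8 large): small effect.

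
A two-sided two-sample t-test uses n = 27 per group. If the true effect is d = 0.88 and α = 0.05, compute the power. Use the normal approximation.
Power ≈ 0.90

Power calculation (two-sample t-test, normal approximation):
z_β = d · √(n/2) - z_{α/2}
z_β = 0.88 · √(27/2) - 1.960
z_β = 0.88 · 3.674 - 1.960
z_β = 1.273

Power = Φ(z_β) = Φ(1.273) ≈ 0.899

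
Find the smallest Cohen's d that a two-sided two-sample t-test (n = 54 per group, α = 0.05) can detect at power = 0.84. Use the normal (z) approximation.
d ≈ 0.57

Minimum detectable effect (two-sample t-test, normal approximation):
d = (z_{α/2} + z_β) / √(n/2)
d = (1.960 + 0.994) / √(54/2)
d = 2.954 / 5.196
d ≈ 0.57

By Cohen's convention (0.2 small / 0.5 medium / 0.8 large): medium effect.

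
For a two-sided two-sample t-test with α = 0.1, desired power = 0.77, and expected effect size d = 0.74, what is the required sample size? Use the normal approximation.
n = 21 per group

Sample size formula (two-sample t-test, normal approximation):
n = 2 · ((z_{α/2} + z_β) / d)²

z_{α/2} = 1.645 (for α = 0.1, two-sided)
z_β = 0.739 (for power = 0.77)
d = 0.74

n = 2 · ((1.645 + 0.739) / 0.74)²
n = 2 · (3.222)²
n ≈ 20.76
Round up to the next whole number: n = 21 per group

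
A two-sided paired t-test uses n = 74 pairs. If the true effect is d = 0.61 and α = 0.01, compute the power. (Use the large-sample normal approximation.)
Power ≈ 1.00

Power calculation (paired t-test, normal approximation):
z_β = d · √n - z_{α/2}
z_β = 0.61 · √74 - 2.576
z_β = 0.61 · 8.602 - 2.576
z_β = 2.672

Power = Φ(z_β) = Φ(2.672) ≈ 0.996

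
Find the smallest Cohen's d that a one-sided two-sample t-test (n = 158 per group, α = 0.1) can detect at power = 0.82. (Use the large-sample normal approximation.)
d ≈ 0.25

Minimum detectable effect (two-sample t-test, normal approximation):
d = (z_α + z_β) / √(n/2)
d = (1.282 + 0.915) / √(158/2)
d = 2.197 / 8.888
d ≈ 0.25

By Cohen's convention (0.2 small / 0.5 medium / 0.8 large): small effect.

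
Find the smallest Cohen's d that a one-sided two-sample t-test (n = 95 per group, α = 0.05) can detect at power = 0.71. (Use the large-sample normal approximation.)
d ≈ 0.32

Minimum detectable effect (two-sample t-test, normal approximation):
d = (z_α + z_β) / √(n/2)
d = (1.645 + 0.553) / √(95/2)
d = 2.198 / 6.892
d ≈ 0.32

By Cohen's convention (0.2 small / 0.5 medium / 0.8 large): small effect.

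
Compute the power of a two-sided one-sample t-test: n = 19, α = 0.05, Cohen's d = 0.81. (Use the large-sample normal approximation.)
Power ≈ 0.94

Power calculation (one-sample t-test, normal approximation):
z_β = d · √n - z_{α/2}
z_β = 0.81 · √19 - 1.960
z_β = 0.81 · 4.359 - 1.960
z_β = 1.571

Power = Φ(z_β) = Φ(1.571) ≈ 0.942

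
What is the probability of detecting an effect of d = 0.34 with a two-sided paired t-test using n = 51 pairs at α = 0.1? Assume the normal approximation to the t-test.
Power ≈ 0.78

Power calculation (paired t-test, normal approximation):
z_β = d · √n - z_{α/2}
z_β = 0.34 · √51 - 1.645
z_β = 0.34 · 7.141 - 1.645
z_β = 0.783

Power = Φ(z_β) = Φ(0.783) ≈ 0.783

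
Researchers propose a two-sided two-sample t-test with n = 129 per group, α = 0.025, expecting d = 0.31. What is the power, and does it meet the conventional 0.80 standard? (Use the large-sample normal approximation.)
Power ≈ 0.60; the study is underpowered (power < 0.80)

Power calculation (two-sample t-test, normal approximation):
z_β = d · √(n/2) - z_{α/2}
z_β = 0.31 · √(129/2) - 2.241
z_β = 0.31 · 8.031 - 2.241
z_β = 0.248

Power = Φ(z_β) = Φ(0.248) ≈ 0.598

Effect size d = 0.31 is small by Cohen's convention (0.2/0.5/0.8).

Threshold: power ≥ 0.80 is conventionally adequate.
Power ≈ 0.60 → the study is underpowered (power < 0.80).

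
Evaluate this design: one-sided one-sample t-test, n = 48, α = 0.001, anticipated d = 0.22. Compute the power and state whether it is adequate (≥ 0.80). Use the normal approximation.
Power ≈ 0.06; the study is underpowered (power < 0.80)

Power calculation (one-sample t-test, normal approximation):
z_β = d · √n - z_α
z_β = 0.22 · √48 - 3.090
z_β = 0.22 · 6.928 - 3.090
z_β = -1.566

Power = Φ(z_β) = Φ(-1.566) ≈ 0.059

Effect size d = 0.22 is small by Cohen's convention (0.2/0.5/0.8).

Threshold: power ≥ 0.80 is conventionally adequate.
Power ≈ 0.06 → the study is underpowered (power < 0.80).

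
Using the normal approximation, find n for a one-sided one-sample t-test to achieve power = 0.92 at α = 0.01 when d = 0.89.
n = 18

Sample size formula (one-sample t-test, normal approximation):
n = ((z_α + z_β) / d)²

z_α = 2.326 (for α = 0.01, one-sided)
z_β = 1.405 (for power = 0.92)
d = 0.89

n = ((2.326 + 1.405) / 0.89)²
n = (4.192)²
n ≈ 17.57
Round up to the next whole number: n = 18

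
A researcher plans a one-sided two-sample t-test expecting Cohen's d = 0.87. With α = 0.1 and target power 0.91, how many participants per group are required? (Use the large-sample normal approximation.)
n = 19 per group

Sample size formula (two-sample t-test, normal approximation):
n = 2 · ((z_α + z_β) / d)²

z_α = 1.282 (for α = 0.1, one-sided)
z_β = 1.341 (for power = 0.91)
d = 0.87

n = 2 · ((1.282 + 1.341) / 0.87)²
n = 2 · (3.015)²
n ≈ 18.18
Round up to the next whole number: n = 19 per group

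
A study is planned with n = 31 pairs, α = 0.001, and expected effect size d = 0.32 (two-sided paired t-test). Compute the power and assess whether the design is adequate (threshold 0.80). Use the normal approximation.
Power ≈ 0.07; the study is underpowered (power < 0.80)

Power calculation (paired t-test, normal approximation):
z_β = d · √n - z_{α/2}
z_β = 0.32 · √31 - 3.291
z_β = 0.32 · 5.568 - 3.291
z_β = -1.509

Power = Φ(z_β) = Φ(-1.509) ≈ 0.066

Effect size d = 0.32 is small by Cohen's convention (0.2/0.5/0.8).

Threshold: power ≥ 0.80 is conventionally adequate.
Power ≈ 0.07 → the study is underpowered (power < 0.80).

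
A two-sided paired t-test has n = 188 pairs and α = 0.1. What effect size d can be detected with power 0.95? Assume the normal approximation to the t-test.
d ≈ 0.24

Minimum detectable effect (paired t-test, normal approximation):
d = (z_{α/2} + z_β) / √n
d = (1.645 + 1.645) / √188
d = 3.290 / 13.711
d ≈ 0.24

By Cohen's convention (0.2 small / 0.5 medium / 0.8 large): small effect.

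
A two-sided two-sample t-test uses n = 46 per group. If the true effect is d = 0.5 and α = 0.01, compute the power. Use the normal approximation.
Power ≈ 0.43

Power calculation (two-sample t-test, normal approximation):
z_β = d · √(n/2) - z_{α/2}
z_β = 0.5 · √(46/2) - 2.576
z_β = 0.5 · 4.796 - 2.576
z_β = -0.178

Power = Φ(z_β) = Φ(-0.178) ≈ 0.429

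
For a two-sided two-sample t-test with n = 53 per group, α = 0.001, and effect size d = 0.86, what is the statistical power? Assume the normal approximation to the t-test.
Power ≈ 0.87

Power calculation (two-sample t-test, normal approximation):
z_β = d · √(n/2) - z_{α/2}
z_β = 0.86 · √(53/2) - 3.291
z_β = 0.86 · 5.148 - 3.291
z_β = 1.137

Power = Φ(z_β) = Φ(1.137) ≈ 0.872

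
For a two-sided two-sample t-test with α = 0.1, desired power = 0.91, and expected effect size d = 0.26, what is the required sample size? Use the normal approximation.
n = 264 per group

Sample size formula (two-sample t-test, normal approximation):
n = 2 · ((z_{α/2} + z_β) / d)²

z_{α/2} = 1.645 (for α = 0.1, two-sided)
z_β = 1.341 (for power = 0.91)
d = 0.26

n = 2 · ((1.645 + 1.341) / 0.26)²
n = 2 · (11.485)²
n ≈ 263.81
Round up to the next whole number: n = 264 per group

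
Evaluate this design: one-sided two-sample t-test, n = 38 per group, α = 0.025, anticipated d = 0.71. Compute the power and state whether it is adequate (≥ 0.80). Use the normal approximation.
Power ≈ 0.87; the study is adequately powered (power ≥ 0.80)

Power calculation (two-sample t-test, normal approximation):
z_β = d · √(n/2) - z_α
z_β = 0.71 · √(38/2) - 1.960
z_β = 0.71 · 4.359 - 1.960
z_β = 1.135

Power = Φ(z_β) = Φ(1.135) ≈ 0.872

Effect size d = 0.71 is medium by Cohen's convention (0.2/0.5/0.8).

Threshold: power ≥ 0.80 is conventionally adequate.
Power ≈ 0.87 → the study is adequately powered (power ≥ 0.80).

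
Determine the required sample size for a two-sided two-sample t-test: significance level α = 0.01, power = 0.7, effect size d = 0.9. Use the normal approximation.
n = 24 per group

Sample size formula (two-sample t-test, normal approximation):
n = 2 · ((z_{α/2} + z_β) / d)²

z_{α/2} = 2.576 (for α = 0.01, two-sided)
z_β = 0.524 (for power = 0.7)
d = 0.9

n = 2 · ((2.576 + 0.524) / 0.9)²
n = 2 · (3.444)²
n ≈ 23.72
Round up to the next whole number: n = 24 per group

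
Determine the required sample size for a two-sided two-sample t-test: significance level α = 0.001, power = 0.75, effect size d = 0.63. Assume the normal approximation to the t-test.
n = 80 per group

Sample size formula (two-sample t-test, normal approximation):
n = 2 · ((z_{α/2} + z_β) / d)²

z_{α/2} = 3.291 (for α = 0.001, two-sided)
z_β = 0.674 (for power = 0.75)
d = 0.63

n = 2 · ((3.291 + 0.674) / 0.63)²
n = 2 · (6.294)²
n ≈ 79.23
Round up to the next whole number: n = 80 per group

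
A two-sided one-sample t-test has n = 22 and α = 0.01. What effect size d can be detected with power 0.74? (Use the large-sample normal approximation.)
d ≈ 0.69

Minimum detectable effect (one-sample t-test, normal approximation):
d = (z_{α/2} + z_β) / √n
d = (2.576 + 0.643) / √22
d = 3.219 / 4.690
d ≈ 0.69

By Cohen's convention (0.2 small / 0.5 medium / 0.8 large): medium effect.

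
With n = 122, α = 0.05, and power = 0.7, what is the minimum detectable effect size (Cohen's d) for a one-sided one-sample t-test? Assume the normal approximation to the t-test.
d ≈ 0.20

Minimum detectable effect (one-sample t-test, normal approximation):
d = (z_α + z_β) / √n
d = (1.645 + 0.524) / √122
d = 2.169 / 11.045
d ≈ 0.20

By Cohen's convention (0.2 small / 0.5 medium / 0.8 large): small effect.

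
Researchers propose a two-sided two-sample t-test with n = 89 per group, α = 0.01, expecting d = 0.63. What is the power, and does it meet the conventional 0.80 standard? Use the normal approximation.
Power ≈ 0.95; the study is adequately powered (power ≥ 0.80)

Power calculation (two-sample t-test, normal approximation):
z_β = d · √(n/2) - z_{α/2}
z_β = 0.63 · √(89/2) - 2.576
z_β = 0.63 · 6.671 - 2.576
z_β = 1.627

Power = Φ(z_β) = Φ(1.627) ≈ 0.948

Effect size d = 0.63 is medium by Cohen's convention (0.2/0.5/0.8).

Threshold: power ≥ 0.80 is conventionally adequate.
Power ≈ 0.95 → the study is adequately powered (power ≥ 0.80).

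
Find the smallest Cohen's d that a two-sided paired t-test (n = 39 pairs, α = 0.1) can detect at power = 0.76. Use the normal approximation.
d ≈ 0.38

Minimum detectable effect (paired t-test, normal approximation):
d = (z_{α/2} + z_β) / √n
d = (1.645 + 0.706) / √39
d = 2.351 / 6.245
d ≈ 0.38

By Cohen's convention (0.2 small / 0.5 medium / 0.8 large): small effect.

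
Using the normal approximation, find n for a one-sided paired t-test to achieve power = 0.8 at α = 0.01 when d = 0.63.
n = 26 pairs

Sample size formula (paired t-test, normal approximation):
n = ((z_α + z_β) / d)²

z_α = 2.326 (for α = 0.01, one-sided)
z_β = 0.842 (for power = 0.8)
d = 0.63

n = ((2.326 + 0.842) / 0.63)²
n = (5.029)²
n ≈ 25.29
Round up to the next whole number: n = 26 pairs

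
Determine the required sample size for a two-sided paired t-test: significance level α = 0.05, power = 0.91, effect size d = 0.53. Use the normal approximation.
n = 39 pairs

Sample size formula (paired t-test, normal approximation):
n = ((z_{α/2} + z_β) / d)²

z_{α/2} = 1.960 (for α = 0.05, two-sided)
z_β = 1.341 (for power = 0.91)
d = 0.53

n = ((1.960 + 1.341) / 0.53)²
n = (6.228)²
n ≈ 38.79
Round up to the next whole number: n = 39 pairs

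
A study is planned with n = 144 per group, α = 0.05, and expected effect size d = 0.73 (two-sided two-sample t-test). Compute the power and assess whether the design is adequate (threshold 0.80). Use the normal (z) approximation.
Power ≈ 1.00; the study is adequately powered (power ≥ 0.80)

Power calculation (two-sample t-test, normal approximation):
z_β = d · √(n/2) - z_{α/2}
z_β = 0.73 · √(144/2) - 1.960
z_β = 0.73 · 8.485 - 1.960
z_β = 4.234

Power = Φ(z_β) = Φ(4.234) ≈ 1.000

Effect size d = 0.73 is medium by Cohen's convention (0.2/0.5/0.8).

Threshold: power ≥ 0.80 is conventionally adequate.
Power ≈ 1.00 → the study is adequately powered (power ≥ 0.80).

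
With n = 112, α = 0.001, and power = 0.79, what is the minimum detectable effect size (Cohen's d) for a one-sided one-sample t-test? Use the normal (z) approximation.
d ≈ 0.37

Minimum detectable effect (one-sample t-test, normal approximation):
d = (z_α + z_β) / √n
d = (3.090 + 0.806) / √112
d = 3.897 / 10.583
d ≈ 0.37

By Cohen's convention (0.2 small / 0.5 medium / 0.8 large): small effect.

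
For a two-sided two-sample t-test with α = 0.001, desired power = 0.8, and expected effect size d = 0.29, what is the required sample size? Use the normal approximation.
n = 407 per group

Sample size formula (two-sample t-test, normal approximation):
n = 2 · ((z_{α/2} + z_β) / d)²

z_{α/2} = 3.291 (for α = 0.001, two-sided)
z_β = 0.842 (for power = 0.8)
d = 0.29

n = 2 · ((3.291 + 0.842) / 0.29)²
n = 2 · (14.252)²
n ≈ 406.24
Round up to the next whole number: n = 407 per group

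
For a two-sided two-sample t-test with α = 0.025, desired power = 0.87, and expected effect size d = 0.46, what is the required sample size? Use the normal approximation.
n = 108 per group

Sample size formula (two-sample t-test, normal approximation):
n = 2 · ((z_{α/2} + z_β) / d)²

z_{α/2} = 2.241 (for α = 0.025, two-sided)
z_β = 1.126 (for power = 0.87)
d = 0.46

n = 2 · ((2.241 + 1.126) / 0.46)²
n = 2 · (7.320)²
n ≈ 107.16
Round up to the next whole number: n = 108 per group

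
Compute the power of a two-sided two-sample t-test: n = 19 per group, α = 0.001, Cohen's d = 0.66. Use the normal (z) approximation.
Power ≈ 0.10

Power calculation (two-sample t-test, normal approximation):
z_β = d · √(n/2) - z_{α/2}
z_β = 0.66 · √(19/2) - 3.291
z_β = 0.66 · 3.082 - 3.291
z_β = -1.256

Power = Φ(z_β) = Φ(-1.256) ≈ 0.105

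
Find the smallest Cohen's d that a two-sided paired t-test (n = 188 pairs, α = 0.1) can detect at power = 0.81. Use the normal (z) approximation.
d ≈ 0.18

Minimum detectable effect (paired t-test, normal approximation):
d = (z_{α/2} + z_β) / √n
d = (1.645 + 0.878) / √188
d = 2.523 / 13.711
d ≈ 0.18

By Cohen's convention (0.2 small / 0.5 medium / 0.8 large): very small effect.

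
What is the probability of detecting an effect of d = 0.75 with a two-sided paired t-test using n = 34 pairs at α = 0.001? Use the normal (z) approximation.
Power ≈ 0.86

Power calculation (paired t-test, normal approximation):
z_β = d · √n - z_{α/2}
z_β = 0.75 · √34 - 3.291
z_β = 0.75 · 5.831 - 3.291
z_β = 1.083

Power = Φ(z_β) = Φ(1.083) ≈ 0.861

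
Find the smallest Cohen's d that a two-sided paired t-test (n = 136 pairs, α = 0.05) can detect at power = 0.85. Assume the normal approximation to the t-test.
d ≈ 0.26

Minimum detectable effect (paired t-test, normal approximation):
d = (z_{α/2} + z_β) / √n
d = (1.960 + 1.036) / √136
d = 2.996 / 11.662
d ≈ 0.26

By Cohen's convention (0.2 small / 0.5 medium / 0.8 large): small effect.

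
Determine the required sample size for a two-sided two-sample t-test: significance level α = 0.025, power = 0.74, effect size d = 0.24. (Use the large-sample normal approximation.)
n = 289 per group

Sample size formula (two-sample t-test, normal approximation):
n = 2 · ((z_{α/2} + z_β) / d)²

z_{α/2} = 2.241 (for α = 0.025, two-sided)
z_β = 0.643 (for power = 0.74)
d = 0.24

n = 2 · ((2.241 + 0.643) / 0.24)²
n = 2 · (12.017)²
n ≈ 288.82
Round up to the next whole number: n = 289 per group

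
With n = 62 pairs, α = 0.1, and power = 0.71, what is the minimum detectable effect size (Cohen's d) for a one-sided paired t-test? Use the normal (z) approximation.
d ≈ 0.23

Minimum detectable effect (paired t-test, normal approximation):
d = (z_α + z_β) / √n
d = (1.282 + 0.553) / √62
d = 1.835 / 7.874
d ≈ 0.23

By Cohen's convention (0.2 small / 0.5 medium / 0.8 large): small effect.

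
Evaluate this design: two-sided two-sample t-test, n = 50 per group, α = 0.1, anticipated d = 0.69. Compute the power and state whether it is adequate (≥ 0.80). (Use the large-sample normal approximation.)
Power ≈ 0.96; the study is adequately powered (power ≥ 0.80)

Power calculation (two-sample t-test, normal approximation):
z_β = d · √(n/2) - z_{α/2}
z_β = 0.69 · √(50/2) - 1.645
z_β = 0.69 · 5.000 - 1.645
z_β = 1.805

Power = Φ(z_β) = Φ(1.805) ≈ 0.964

Effect size d = 0.69 is medium by Cohen's convention (0.2/0.5/0.8).

Threshold: power ≥ 0.80 is conventionally adequate.
Power ≈ 0.96 → the study is adequately powered (power ≥ 0.80).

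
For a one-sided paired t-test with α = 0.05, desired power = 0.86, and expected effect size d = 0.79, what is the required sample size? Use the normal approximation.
n = 12 pairs

Sample size formula (paired t-test, normal approximation):
n = ((z_α + z_β) / d)²

z_α = 1.645 (for α = 0.05, one-sided)
z_β = 1.080 (for power = 0.86)
d = 0.79

n = ((1.645 + 1.080) / 0.79)²
n = (3.449)²
n ≈ 11.90
Round up to the next whole number: n = 12 pairs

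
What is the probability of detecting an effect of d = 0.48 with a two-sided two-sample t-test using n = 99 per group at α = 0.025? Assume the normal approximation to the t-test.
Power ≈ 0.87

Power calculation (two-sample t-test, normal approximation):
z_β = d · √(n/2) - z_{α/2}
z_β = 0.48 · √(99/2) - 2.241
z_β = 0.48 · 7.036 - 2.241
z_β = 1.136

Power = Φ(z_β) = Φ(1.136) ≈ 0.872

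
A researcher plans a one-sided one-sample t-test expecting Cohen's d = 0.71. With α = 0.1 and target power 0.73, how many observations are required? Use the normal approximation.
n = 8

Sample size formula (one-sample t-test, normal approximation):
n = ((z_α + z_β) / d)²

z_α = 1.282 (for α = 0.1, one-sided)
z_β = 0.613 (for power = 0.73)
d = 0.71

n = ((1.282 + 0.613) / 0.71)²
n = (2.669)²
n ≈ 7.12
Round up to the next whole number: n = 8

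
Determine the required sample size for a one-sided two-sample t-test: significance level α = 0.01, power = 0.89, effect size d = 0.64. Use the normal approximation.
n = 62 per group

Sample size formula (two-sample t-test, normal approximation):
n = 2 · ((z_α + z_β) / d)²

z_α = 2.326 (for α = 0.01, one-sided)
z_β = 1.227 (for power = 0.89)
d = 0.64

n = 2 · ((2.326 + 1.227) / 0.64)²
n = 2 · (5.552)²
n ≈ 61.65
Round up to the next whole number: n = 62 per group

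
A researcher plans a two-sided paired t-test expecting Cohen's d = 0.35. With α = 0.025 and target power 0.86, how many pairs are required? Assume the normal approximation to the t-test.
n = 91 pairs

Sample size formula (paired t-test, normal approximation):
n = ((z_{α/2} + z_β) / d)²

z_{α/2} = 2.241 (for α = 0.025, two-sided)
z_β = 1.080 (for power = 0.86)
d = 0.35

n = ((2.241 + 1.080) / 0.35)²
n = (9.489)²
n ≈ 90.04
Round up to the next whole number: n = 91 pairs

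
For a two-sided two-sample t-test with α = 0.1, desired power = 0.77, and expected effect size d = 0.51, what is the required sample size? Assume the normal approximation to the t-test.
n = 44 per group

Sample size formula (two-sample t-test, normal approximation):
n = 2 · ((z_{α/2} + z_β) / d)²

z_{α/2} = 1.645 (for α = 0.1, two-sided)
z_β = 0.739 (for power = 0.77)
d = 0.51

n = 2 · ((1.645 + 0.739) / 0.51)²
n = 2 · (4.675)²
n ≈ 43.71
Round up to the next whole number: n = 44 per group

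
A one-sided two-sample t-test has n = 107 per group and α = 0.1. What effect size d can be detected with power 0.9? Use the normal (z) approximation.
d ≈ 0.35

Minimum detectable effect (two-sample t-test, normal approximation):
d = (z_α + z_β) / √(n/2)
d = (1.282 + 1.282) / √(107/2)
d = 2.563 / 7.314
d ≈ 0.35

By Cohen's convention (0.2 small / 0.5 medium / 0.8 large): small effect.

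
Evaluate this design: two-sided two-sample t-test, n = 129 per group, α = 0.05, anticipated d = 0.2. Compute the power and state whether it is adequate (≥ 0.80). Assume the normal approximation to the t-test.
Power ≈ 0.36; the study is underpowered (power < 0.80)

Power calculation (two-sample t-test, normal approximation):
z_β = d · √(n/2) - z_{α/2}
z_β = 0.2 · √(129/2) - 1.960
z_β = 0.2 · 8.031 - 1.960
z_β = -0.354

Power = Φ(z_β) = Φ(-0.354) ≈ 0.362

Effect size d = 0.2 is small by Cohen's convention (0.2/0.5/0.8).

Threshold: power ≥ 0.80 is conventionally adequate.
Power ≈ 0.36 → the study is underpowered (power < 0.80).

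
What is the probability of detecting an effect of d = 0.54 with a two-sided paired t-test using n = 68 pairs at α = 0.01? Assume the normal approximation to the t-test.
Power ≈ 0.97

Power calculation (paired t-test, normal approximation):
z_β = d · √n - z_{α/2}
z_β = 0.54 · √68 - 2.576
z_β = 0.54 · 8.246 - 2.576
z_β = 1.877

Power = Φ(z_β) = Φ(1.877) ≈ 0.970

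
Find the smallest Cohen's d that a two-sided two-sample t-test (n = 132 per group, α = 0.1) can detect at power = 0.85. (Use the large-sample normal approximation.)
d ≈ 0.33

Minimum detectable effect (two-sample t-test, normal approximation):
d = (z_{α/2} + z_β) / √(n/2)
d = (1.645 + 1.036) / √(132/2)
d = 2.681 / 8.124
d ≈ 0.33

By Cohen's convention (0.2 small / 0.5 medium / 0.8 large): small effect.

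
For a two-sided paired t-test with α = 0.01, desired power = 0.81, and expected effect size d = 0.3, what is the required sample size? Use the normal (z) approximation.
n = 133 pairs

Sample size formula (paired t-test, normal approximation):
n = ((z_{α/2} + z_β) / d)²

z_{α/2} = 2.576 (for α = 0.01, two-sided)
z_β = 0.878 (for power = 0.81)
d = 0.3

n = ((2.576 + 0.878) / 0.3)²
n = (11.513)²
n ≈ 132.55
Round up to the next whole number: n = 133 pairs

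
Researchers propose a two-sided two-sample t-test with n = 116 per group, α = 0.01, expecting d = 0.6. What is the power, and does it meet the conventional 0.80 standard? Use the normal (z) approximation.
Power ≈ 0.98; the study is adequately powered (power ≥ 0.80)

Power calculation (two-sample t-test, normal approximation):
z_β = d · √(n/2) - z_{α/2}
z_β = 0.6 · √(116/2) - 2.576
z_β = 0.6 · 7.616 - 2.576
z_β = 1.994

Power = Φ(z_β) = Φ(1.994) ≈ 0.977

Effect size d = 0.6 is medium by Cohen's convention (0.2/0.5/0.8).

Threshold: power ≥ 0.80 is conventionally adequate.
Power ≈ 0.98 → the study is adequately powered (power ≥ 0.80).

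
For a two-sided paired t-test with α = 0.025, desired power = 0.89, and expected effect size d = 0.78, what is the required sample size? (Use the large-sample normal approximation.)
n = 20 pairs

Sample size formula (paired t-test, normal approximation):
n = ((z_{α/2} + z_β) / d)²

z_{α/2} = 2.241 (for α = 0.025, two-sided)
z_β = 1.227 (for power = 0.89)
d = 0.78

n = ((2.241 + 1.227) / 0.78)²
n = (4.446)²
n ≈ 19.77
Round up to the next whole number: n = 20 pairs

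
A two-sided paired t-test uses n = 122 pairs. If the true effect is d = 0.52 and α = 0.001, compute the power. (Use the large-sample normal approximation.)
Power ≈ 0.99

Power calculation (paired t-test, normal approximation):
z_β = d · √n - z_{α/2}
z_β = 0.52 · √122 - 3.291
z_β = 0.52 · 11.045 - 3.291
z_β = 2.453

Power = Φ(z_β) = Φ(2.453) ≈ 0.993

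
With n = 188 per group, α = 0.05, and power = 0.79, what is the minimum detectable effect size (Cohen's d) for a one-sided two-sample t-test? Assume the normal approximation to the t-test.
d ≈ 0.25

Minimum detectable effect (two-sample t-test, normal approximation):
d = (z_α + z_β) / √(n/2)
d = (1.645 + 0.806) / √(188/2)
d = 2.451 / 9.695
d ≈ 0.25

By Cohen's convention (0.2 small / 0.5 medium / 0.8 large): small effect.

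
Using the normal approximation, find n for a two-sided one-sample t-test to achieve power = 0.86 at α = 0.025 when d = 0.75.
n = 20

Sample size formula (one-sample t-test, normal approximation):
n = ((z_{α/2} + z_β) / d)²

z_{α/2} = 2.241 (for α = 0.025, two-sided)
z_β = 1.080 (for power = 0.86)
d = 0.75

n = ((2.241 + 1.080) / 0.75)²
n = (4.428)²
n ≈ 19.61
Round up to the next whole number: n = 20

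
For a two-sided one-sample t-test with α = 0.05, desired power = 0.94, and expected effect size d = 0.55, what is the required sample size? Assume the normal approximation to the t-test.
n = 41

Sample size formula (one-sample t-test, normal approximation):
n = ((z_{α/2} + z_β) / d)²

z_{α/2} = 1.960 (for α = 0.05, two-sided)
z_β = 1.555 (for power = 0.94)
d = 0.55

n = ((1.960 + 1.555) / 0.55)²
n = (6.391)²
n ≈ 40.84
Round up to the next whole number: n = 41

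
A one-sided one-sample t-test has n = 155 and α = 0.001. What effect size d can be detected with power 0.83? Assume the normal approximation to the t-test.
d ≈ 0.32

Minimum detectable effect (one-sample t-test, normal approximation):
d = (z_α + z_β) / √n
d = (3.090 + 0.954) / √155
d = 4.044 / 12.450
d ≈ 0.32

By Cohen's convention (0.2 small / 0.5 medium / 0.8 large): small effect.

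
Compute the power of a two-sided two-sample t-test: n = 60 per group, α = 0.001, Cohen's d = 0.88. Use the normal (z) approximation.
Power ≈ 0.94

Power calculation (two-sample t-test, normal approximation):
z_β = d · √(n/2) - z_{α/2}
z_β = 0.88 · √(60/2) - 3.291
z_β = 0.88 · 5.477 - 3.291
z_β = 1.529

Power = Φ(z_β) = Φ(1.529) ≈ 0.937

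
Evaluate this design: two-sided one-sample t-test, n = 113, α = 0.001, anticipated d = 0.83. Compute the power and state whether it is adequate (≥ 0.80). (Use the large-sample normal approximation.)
Power ≈ 1.00; the study is adequately powered (power ≥ 0.80)

Power calculation (one-sample t-test, normal approximation):
z_β = d · √n - z_{α/2}
z_β = 0.83 · √113 - 3.291
z_β = 0.83 · 10.630 - 3.291
z_β = 5.532

Power = Φ(z_β) = Φ(5.532) ≈ 1.000

Effect size d = 0.83 is large by Cohen's convention (0.2/0.5/0.8).

Threshold: power ≥ 0.80 is conventionally adequate.
Power ≈ 1.00 → the study is adequately powered (power ≥ 0.80).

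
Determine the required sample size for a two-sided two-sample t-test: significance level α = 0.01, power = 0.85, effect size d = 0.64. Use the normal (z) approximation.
n = 64 per group

Sample size formula (two-sample t-test, normal approximation):
n = 2 · ((z_{α/2} + z_β) / d)²

z_{α/2} = 2.576 (for α = 0.01, two-sided)
z_β = 1.036 (for power = 0.85)
d = 0.64

n = 2 · ((2.576 + 1.036) / 0.64)²
n = 2 · (5.644)²
n ≈ 63.71
Round up to the next whole number: n = 64 per group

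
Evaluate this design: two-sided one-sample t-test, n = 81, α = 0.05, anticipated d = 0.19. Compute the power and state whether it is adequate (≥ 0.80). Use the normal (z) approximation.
Power ≈ 0.40; the study is underpowered (power < 0.80)

Power calculation (one-sample t-test, normal approximation):
z_β = d · √n - z_{α/2}
z_β = 0.19 · √81 - 1.960
z_β = 0.19 · 9.000 - 1.960
z_β = -0.250

Power = Φ(z_β) = Φ(-0.250) ≈ 0.401

Effect size d = 0.19 is very small by Cohen's convention (0.2/0.5/0.8).

Threshold: power ≥ 0.80 is conventionally adequate.
Power ≈ 0.40 → the study is underpowered (power < 0.80).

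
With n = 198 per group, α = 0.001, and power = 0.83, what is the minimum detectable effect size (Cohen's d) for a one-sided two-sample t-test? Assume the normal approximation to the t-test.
d ≈ 0.41

Minimum detectable effect (two-sample t-test, normal approximation):
d = (z_α + z_β) / √(n/2)
d = (3.090 + 0.954) / √(198/2)
d = 4.044 / 9.950
d ≈ 0.41

By Cohen's convention (0.2 small / 0.5 medium / 0.8 large): small effect.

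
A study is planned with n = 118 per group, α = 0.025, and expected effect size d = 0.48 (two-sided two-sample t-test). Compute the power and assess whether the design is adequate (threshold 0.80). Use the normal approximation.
Power ≈ 0.93; the study is adequately powered (power ≥ 0.80)

Power calculation (two-sample t-test, normal approximation):
z_β = d · √(n/2) - z_{α/2}
z_β = 0.48 · √(118/2) - 2.241
z_β = 0.48 · 7.681 - 2.241
z_β = 1.446

Power = Φ(z_β) = Φ(1.446) ≈ 0.926

Effect size d = 0.48 is small by Cohen's convention (0.2/0.5/0.8).

Threshold: power ≥ 0.80 is conventionally adequate.
Power ≈ 0.93 → the study is adequately powered (power ≥ 0.80).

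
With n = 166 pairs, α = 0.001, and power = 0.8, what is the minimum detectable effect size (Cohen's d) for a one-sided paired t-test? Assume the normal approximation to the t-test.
d ≈ 0.31

Minimum detectable effect (paired t-test, normal approximation):
d = (z_α + z_β) / √n
d = (3.090 + 0.842) / √166
d = 3.932 / 12.884
d ≈ 0.31

By Cohen's convention (0.2 small / 0.5 medium / 0.8 large): small effect.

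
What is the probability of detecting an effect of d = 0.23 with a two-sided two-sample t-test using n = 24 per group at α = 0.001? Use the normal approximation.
Power ≈ 0.01

Power calculation (two-sample t-test, normal approximation):
z_β = d · √(n/2) - z_{α/2}
z_β = 0.23 · √(24/2) - 3.291
z_β = 0.23 · 3.464 - 3.291
z_β = -2.494

Power = Φ(z_β) = Φ(-2.494) ≈ 0.006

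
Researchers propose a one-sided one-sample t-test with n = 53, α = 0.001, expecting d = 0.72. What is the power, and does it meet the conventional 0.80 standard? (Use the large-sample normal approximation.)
Power ≈ 0.98; the study is adequately powered (power ≥ 0.80)

Power calculation (one-sample t-test, normal approximation):
z_β = d · √n - z_α
z_β = 0.72 · √53 - 3.090
z_β = 0.72 · 7.280 - 3.090
z_β = 2.151

Power = Φ(z_β) = Φ(2.151) ≈ 0.984

Effect size d = 0.72 is medium by Cohen's convention (0.2/0.5/0.8).

Threshold: power ≥ 0.80 is conventionally adequate.
Power ≈ 0.98 → the study is adequately powered (power ≥ 0.80).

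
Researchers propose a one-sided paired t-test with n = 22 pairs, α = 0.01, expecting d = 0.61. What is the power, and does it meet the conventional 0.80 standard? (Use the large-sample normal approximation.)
Power ≈ 0.70; the study is underpowered (power < 0.80)

Power calculation (paired t-test, normal approximation):
z_β = d · √n - z_α
z_β = 0.61 · √22 - 2.326
z_β = 0.61 · 4.690 - 2.326
z_β = 0.535

Power = Φ(z_β) = Φ(0.535) ≈ 0.704

Effect size d = 0.61 is medium by Cohen's convention (0.2/0.5/0.8).

Threshold: power ≥ 0.80 is conventionally adequate.
Power ≈ 0.70 → the study is underpowered (power < 0.80).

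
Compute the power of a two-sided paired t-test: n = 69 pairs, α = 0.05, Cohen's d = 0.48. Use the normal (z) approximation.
Power ≈ 0.98

Power calculation (paired t-test, normal approximation):
z_β = d · √n - z_{α/2}
z_β = 0.48 · √69 - 1.960
z_β = 0.48 · 8.307 - 1.960
z_β = 2.027

Power = Φ(z_β) = Φ(2.027) ≈ 0.979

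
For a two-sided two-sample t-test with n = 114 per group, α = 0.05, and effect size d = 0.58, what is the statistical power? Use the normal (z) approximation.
Power ≈ 0.99

Power calculation (two-sample t-test, normal approximation):
z_β = d · √(n/2) - z_{α/2}
z_β = 0.58 · √(114/2) - 1.960
z_β = 0.58 · 7.550 - 1.960
z_β = 2.419

Power = Φ(z_β) = Φ(2.419) ≈ 0.992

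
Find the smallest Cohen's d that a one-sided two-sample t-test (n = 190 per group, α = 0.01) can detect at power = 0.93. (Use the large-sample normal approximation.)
d ≈ 0.39

Minimum detectable effect (two-sample t-test, normal approximation):
d = (z_α + z_β) / √(n/2)
d = (2.326 + 1.476) / √(190/2)
d = 3.802 / 9.747
d ≈ 0.39

By Cohen's convention (0.2 small / 0.5 medium / 0.8 large): small effect.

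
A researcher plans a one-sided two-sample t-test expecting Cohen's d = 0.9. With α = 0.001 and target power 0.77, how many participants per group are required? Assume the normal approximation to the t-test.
n = 37 per group

Sample size formula (two-sample t-test, normal approximation):
n = 2 · ((z_α + z_β) / d)²

z_α = 3.090 (for α = 0.001, one-sided)
z_β = 0.739 (for power = 0.77)
d = 0.9

n = 2 · ((3.090 + 0.739) / 0.9)²
n = 2 · (4.254)²
n ≈ 36.19
Round up to the next whole number: n = 37 per group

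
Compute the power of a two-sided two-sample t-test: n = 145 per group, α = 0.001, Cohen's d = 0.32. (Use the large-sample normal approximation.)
Power ≈ 0.29

Power calculation (two-sample t-test, normal approximation):
z_β = d · √(n/2) - z_{α/2}
z_β = 0.32 · √(145/2) - 3.291
z_β = 0.32 · 8.515 - 3.291
z_β = -0.566

Power = Φ(z_β) = Φ(-0.566) ≈ 0.286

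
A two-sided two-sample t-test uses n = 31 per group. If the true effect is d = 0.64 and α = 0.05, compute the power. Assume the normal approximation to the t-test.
Power ≈ 0.71

Power calculation (two-sample t-test, normal approximation):
z_β = d · √(n/2) - z_{α/2}
z_β = 0.64 · √(31/2) - 1.960
z_β = 0.64 · 3.937 - 1.960
z_β = 0.560

Power = Φ(z_β) = Φ(0.560) ≈ 0.712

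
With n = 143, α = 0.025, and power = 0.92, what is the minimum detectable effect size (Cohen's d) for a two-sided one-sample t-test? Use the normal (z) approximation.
d ≈ 0.30

Minimum detectable effect (one-sample t-test, normal approximation):
d = (z_{α/2} + z_β) / √n
d = (2.241 + 1.405) / √143
d = 3.646 / 11.958
d ≈ 0.30

By Cohen's convention (0.2 small / 0.5 medium / 0.8 large): small effect.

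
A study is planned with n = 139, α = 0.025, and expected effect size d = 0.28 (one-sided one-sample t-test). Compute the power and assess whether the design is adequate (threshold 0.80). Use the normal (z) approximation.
Power ≈ 0.91; the study is adequately powered (power ≥ 0.80)

Power calculation (one-sample t-test, normal approximation):
z_β = d · √n - z_α
z_β = 0.28 · √139 - 1.960
z_β = 0.28 · 11.790 - 1.960
z_β = 1.341

Power = Φ(z_β) = Φ(1.341) ≈ 0.910

Effect size d = 0.28 is small by Cohen's convention (0.2/0.5/0.8).

Threshold: power ≥ 0.80 is conventionally adequate.
Power ≈ 0.91 → the study is adequately powered (power ≥ 0.80).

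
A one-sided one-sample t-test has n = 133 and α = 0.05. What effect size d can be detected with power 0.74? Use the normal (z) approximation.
d ≈ 0.20

Minimum detectable effect (one-sample t-test, normal approximation):
d = (z_α + z_β) / √n
d = (1.645 + 0.643) / √133
d = 2.288 / 11.533
d ≈ 0.20

By Cohen's convention (0.2 small / 0.5 medium / 0.8 large): small effect.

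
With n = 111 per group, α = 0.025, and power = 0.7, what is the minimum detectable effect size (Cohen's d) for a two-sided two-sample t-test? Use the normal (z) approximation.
d ≈ 0.37

Minimum detectable effect (two-sample t-test, normal approximation):
d = (z_{α/2} + z_β) / √(n/2)
d = (2.241 + 0.524) / √(111/2)
d = 2.766 / 7.450
d ≈ 0.37

By Cohen's convention (0.2 small / 0.5 medium / 0.8 large): small effect.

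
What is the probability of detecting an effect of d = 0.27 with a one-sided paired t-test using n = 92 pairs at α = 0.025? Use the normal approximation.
Power ≈ 0.74

Power calculation (paired t-test, normal approximation):
z_β = d · √n - z_α
z_β = 0.27 · √92 - 1.960
z_β = 0.27 · 9.592 - 1.960
z_β = 0.630

Power = Φ(z_β) = Φ(0.630) ≈ 0.736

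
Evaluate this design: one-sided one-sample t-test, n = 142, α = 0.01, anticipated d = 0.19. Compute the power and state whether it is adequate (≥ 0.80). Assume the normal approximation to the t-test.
Power ≈ 0.48; the study is underpowered (power < 0.80)

Power calculation (one-sample t-test, normal approximation):
z_β = d · √n - z_α
z_β = 0.19 · √142 - 2.326
z_β = 0.19 · 11.916 - 2.326
z_β = -0.062

Power = Φ(z_β) = Φ(-0.062) ≈ 0.475

Effect size d = 0.19 is very small by Cohen's convention (0.2/0.5/0.8).

Threshold: power ≥ 0.80 is conventionally adequate.
Power ≈ 0.48 → the study is underpowered (power < 0.80).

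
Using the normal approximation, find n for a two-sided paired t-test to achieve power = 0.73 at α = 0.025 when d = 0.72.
n = 16 pairs

Sample size formula (paired t-test, normal approximation):
n = ((z_{α/2} + z_β) / d)²

z_{α/2} = 2.241 (for α = 0.025, two-sided)
z_β = 0.613 (for power = 0.73)
d = 0.72

n = ((2.241 + 0.613) / 0.72)²
n = (3.964)²
n ≈ 15.71
Round up to the next whole number: n = 16 pairs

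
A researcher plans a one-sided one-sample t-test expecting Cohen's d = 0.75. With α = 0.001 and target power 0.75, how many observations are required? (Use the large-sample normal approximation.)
n = 26

Sample size formula (one-sample t-test, normal approximation):
n = ((z_α + z_β) / d)²

z_α = 3.090 (for α = 0.001, one-sided)
z_β = 0.674 (for power = 0.75)
d = 0.75

n = ((3.090 + 0.674) / 0.75)²
n = (5.019)²
n ≈ 25.19
Round up to the next whole number: n = 26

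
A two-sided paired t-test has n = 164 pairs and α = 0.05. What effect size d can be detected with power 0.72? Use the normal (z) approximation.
d ≈ 0.20

Minimum detectable effect (paired t-test, normal approximation):
d = (z_{α/2} + z_β) / √n
d = (1.960 + 0.583) / √164
d = 2.543 / 12.806
d ≈ 0.20

By Cohen's convention (0.2 small / 0.5 medium / 0.8 large): small effect.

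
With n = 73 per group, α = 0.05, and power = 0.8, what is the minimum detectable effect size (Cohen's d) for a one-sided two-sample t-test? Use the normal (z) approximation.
d ≈ 0.41

Minimum detectable effect (two-sample t-test, normal approximation):
d = (z_α + z_β) / √(n/2)
d = (1.645 + 0.842) / √(73/2)
d = 2.486 / 6.042
d ≈ 0.41

By Cohen's convention (0.2 small / 0.5 medium / 0.8 large): small effect.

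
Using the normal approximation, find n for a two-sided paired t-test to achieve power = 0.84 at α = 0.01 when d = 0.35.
n = 105 pairs

Sample size formula (paired t-test, normal approximation):
n = ((z_{α/2} + z_β) / d)²

z_{α/2} = 2.576 (for α = 0.01, two-sided)
z_β = 0.994 (for power = 0.84)
d = 0.35

n = ((2.576 + 0.994) / 0.35)²
n = (10.200)²
n ≈ 104.04
Round up to the next whole number: n = 105 pairs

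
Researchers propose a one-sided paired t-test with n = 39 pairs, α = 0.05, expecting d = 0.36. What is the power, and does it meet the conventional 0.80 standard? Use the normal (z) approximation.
Power ≈ 0.73; the study is underpowered (power < 0.80)

Power calculation (paired t-test, normal approximation):
z_β = d · √n - z_α
z_β = 0.36 · √39 - 1.645
z_β = 0.36 · 6.245 - 1.645
z_β = 0.603

Power = Φ(z_β) = Φ(0.603) ≈ 0.727

Effect size d = 0.36 is small by Cohen's convention (0.2/0.5/0.8).

Threshold: power ≥ 0.80 is conventionally adequate.
Power ≈ 0.73 → the study is underpowered (power < 0.80).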